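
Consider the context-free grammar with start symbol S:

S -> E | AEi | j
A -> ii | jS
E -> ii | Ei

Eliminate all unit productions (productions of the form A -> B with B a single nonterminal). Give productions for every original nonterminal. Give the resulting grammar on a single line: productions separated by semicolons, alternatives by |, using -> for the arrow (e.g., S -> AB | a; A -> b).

S -> j | Ei | ii | AEi; A -> ii | jS; E -> Ei | ii

Unit productions: S->E.
Unit pairs (A ⇒* B via units): (S,E).
S: inherits non-unit rules of {E, S} → AEi | Ei | ii | j.
A: inherits non-unit rules of {A} → ii | jS.
E: inherits non-unit rules of {E} → Ei | ii.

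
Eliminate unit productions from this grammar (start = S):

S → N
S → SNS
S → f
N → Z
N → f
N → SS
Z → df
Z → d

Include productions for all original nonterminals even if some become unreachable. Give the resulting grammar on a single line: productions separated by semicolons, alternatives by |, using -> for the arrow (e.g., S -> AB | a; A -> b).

Unit productions: N->Z, S->N.
Unit pairs (A ⇒* B via units): (N,Z), (S,N), (S,Z).
S: inherits non-unit rules of {N, S, Z} → SNS | SS | d | df | f.
N: inherits non-unit rules of {N, Z} → SS | d | df | f.
Z: inherits non-unit rules of {Z} → d | df.

S -> d | f | SS | df | SNS; N -> d | f | SS | df; Z -> d | df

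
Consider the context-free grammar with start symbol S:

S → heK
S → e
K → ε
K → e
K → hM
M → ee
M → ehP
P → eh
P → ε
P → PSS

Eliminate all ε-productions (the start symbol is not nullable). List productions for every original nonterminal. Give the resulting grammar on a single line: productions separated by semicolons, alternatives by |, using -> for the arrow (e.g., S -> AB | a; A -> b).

S -> e | he | heK; K -> e | hM; M -> ee | eh | ehP; P -> SS | eh | PSS

Nullable set: {K, P}.
S -> heK: K nullable, giving he | heK.
Drop K -> ε.
M -> ehP: P nullable, giving eh | ehP.
Drop P -> ε.
P -> PSS: P nullable, giving PSS | SS.
Unchanged (no nullable symbols): S -> e; K -> e; K -> hM; M -> ee; P -> eh.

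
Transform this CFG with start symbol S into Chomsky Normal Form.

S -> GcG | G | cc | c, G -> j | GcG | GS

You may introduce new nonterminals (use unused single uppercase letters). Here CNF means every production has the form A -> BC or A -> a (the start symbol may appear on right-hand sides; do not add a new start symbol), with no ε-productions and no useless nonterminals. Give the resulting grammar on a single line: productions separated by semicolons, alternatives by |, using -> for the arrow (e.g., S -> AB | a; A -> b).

No ε-productions.
After unit-elimination: S -> c | j | GS | cc | GcG; G -> j | GS | GcG.
TERM: introduce A -> c and substitute in every rule of length ≥2.
BIN: G -> GAG becomes G -> GB, B -> AG; S -> GAG becomes S -> GC, C -> AG.

S -> c | j | AA | GC | GS; A -> c; B -> AG; C -> AG; G -> j | GB | GS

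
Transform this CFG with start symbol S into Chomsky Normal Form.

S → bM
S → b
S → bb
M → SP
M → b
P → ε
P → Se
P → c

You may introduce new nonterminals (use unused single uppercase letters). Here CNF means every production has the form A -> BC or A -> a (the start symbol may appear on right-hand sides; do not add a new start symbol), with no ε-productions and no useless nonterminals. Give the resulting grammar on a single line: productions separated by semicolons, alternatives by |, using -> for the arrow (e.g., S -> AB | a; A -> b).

S -> b | AA | AM; A -> b; B -> e; M -> b | AA | AM | SP; P -> c | SB

Nullable: {P}; after ε-elimination: S -> b | bM | bb; M -> S | b | SP; P -> c | Se.
After unit-elimination: S -> b | bM | bb; M -> b | SP | bM | bb; P -> c | Se.
TERM: introduce A -> b, B -> e and substitute in every rule of length ≥2.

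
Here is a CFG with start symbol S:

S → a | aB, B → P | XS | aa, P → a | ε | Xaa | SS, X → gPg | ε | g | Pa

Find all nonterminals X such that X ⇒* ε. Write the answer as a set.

{B, P, X}

Directly nullable (have an ε-rule): {P, X}.
B is nullable via B -> P (every symbol on the right is already known nullable).
Not nullable: S — each has a terminal in every rule's right-hand side or depends on a non-nullable symbol.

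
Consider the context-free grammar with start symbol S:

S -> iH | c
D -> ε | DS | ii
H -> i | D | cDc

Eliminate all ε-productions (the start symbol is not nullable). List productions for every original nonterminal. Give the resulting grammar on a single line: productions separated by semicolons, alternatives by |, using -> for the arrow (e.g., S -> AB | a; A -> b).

S -> c | i | iH; D -> S | DS | ii; H -> D | i | cc | cDc

Nullable set: {D, H}.
S -> iH: H nullable, giving i | iH.
Drop D -> ε.
D -> DS: D nullable, giving DS | S.
H -> D: D nullable, giving D.
H -> cDc: D nullable, giving cDc | cc.
Unchanged (no nullable symbols): S -> c; D -> ii; H -> i.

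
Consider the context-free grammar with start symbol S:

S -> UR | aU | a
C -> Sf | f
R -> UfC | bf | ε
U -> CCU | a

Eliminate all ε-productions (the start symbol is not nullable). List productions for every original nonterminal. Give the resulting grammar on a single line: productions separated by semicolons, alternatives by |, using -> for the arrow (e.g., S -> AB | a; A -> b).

Nullable set: {R}.
S -> UR: R nullable, giving U | UR.
Drop R -> ε.
Unchanged (no nullable symbols): S -> a; S -> aU; C -> Sf; C -> f; R -> UfC; R -> bf; U -> CCU; U -> a.

S -> U | a | UR | aU; C -> f | Sf; R -> bf | UfC; U -> a | CCU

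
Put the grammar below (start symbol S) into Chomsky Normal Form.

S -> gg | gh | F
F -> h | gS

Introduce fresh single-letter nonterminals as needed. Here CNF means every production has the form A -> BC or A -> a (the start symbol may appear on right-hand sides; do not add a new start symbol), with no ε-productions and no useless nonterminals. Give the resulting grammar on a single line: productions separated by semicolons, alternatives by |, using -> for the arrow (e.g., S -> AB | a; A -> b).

No ε-productions.
After unit-elimination: S -> h | gS | gg | gh; F -> h | gS.
TERM: introduce A -> g, B -> h and substitute in every rule of length ≥2.
Drop unreachable/unproductive: F.

S -> h | AA | AB | AS; A -> g; B -> h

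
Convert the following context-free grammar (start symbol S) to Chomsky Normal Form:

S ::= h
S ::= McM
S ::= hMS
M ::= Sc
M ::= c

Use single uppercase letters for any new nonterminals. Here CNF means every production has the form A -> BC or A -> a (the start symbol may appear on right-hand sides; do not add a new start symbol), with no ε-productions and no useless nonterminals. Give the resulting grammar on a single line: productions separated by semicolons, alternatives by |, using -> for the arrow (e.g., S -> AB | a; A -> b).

No ε-productions.
No unit productions to eliminate.
TERM: introduce A -> c, B -> h and substitute in every rule of length ≥2.
BIN: S -> BMS becomes S -> BC, C -> MS; S -> MAM becomes S -> MD, D -> AM.

S -> h | BC | MD; A -> c; B -> h; C -> MS; D -> AM; M -> c | SA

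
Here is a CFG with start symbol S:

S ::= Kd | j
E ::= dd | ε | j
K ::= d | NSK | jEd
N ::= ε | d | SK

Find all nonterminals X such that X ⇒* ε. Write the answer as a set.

Directly nullable (have an ε-rule): {E, N}.
Not nullable: K, S — each has a terminal in every rule's right-hand side or depends on a non-nullable symbol.

{E, N}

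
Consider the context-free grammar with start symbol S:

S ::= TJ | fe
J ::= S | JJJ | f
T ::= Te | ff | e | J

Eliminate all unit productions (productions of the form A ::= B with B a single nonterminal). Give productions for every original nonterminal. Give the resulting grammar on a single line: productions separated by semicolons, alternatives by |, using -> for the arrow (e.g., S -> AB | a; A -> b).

S -> TJ | fe; J -> f | TJ | fe | JJJ; T -> e | f | TJ | Te | fe | ff | JJJ

Unit productions: J->S, T->J.
Unit pairs (A ⇒* B via units): (J,S), (T,J), (T,S).
S: inherits non-unit rules of {S} → TJ | fe.
J: inherits non-unit rules of {J, S} → JJJ | TJ | f | fe.
T: inherits non-unit rules of {J, S, T} → JJJ | TJ | Te | e | f | fe | ff.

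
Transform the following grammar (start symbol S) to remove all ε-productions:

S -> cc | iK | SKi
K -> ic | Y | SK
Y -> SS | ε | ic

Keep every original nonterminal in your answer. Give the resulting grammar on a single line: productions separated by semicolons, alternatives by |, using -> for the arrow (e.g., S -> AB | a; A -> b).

S -> i | Si | cc | iK | SKi; K -> S | Y | SK | ic; Y -> SS | ic

Nullable set: {K, Y}.
S -> SKi: K nullable, giving SKi | Si.
S -> iK: K nullable, giving i | iK.
K -> SK: K nullable, giving S | SK.
K -> Y: Y nullable, giving Y.
Drop Y -> ε.
Unchanged (no nullable symbols): S -> cc; K -> ic; Y -> SS; Y -> ic.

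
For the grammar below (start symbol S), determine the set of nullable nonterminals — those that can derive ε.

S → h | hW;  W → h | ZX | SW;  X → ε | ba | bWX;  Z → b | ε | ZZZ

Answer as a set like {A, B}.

{W, X, Z}

Directly nullable (have an ε-rule): {X, Z}.
W is nullable via W -> ZX (every symbol on the right is already known nullable).
Not nullable: S — each has a terminal in every rule's right-hand side or depends on a non-nullable symbol.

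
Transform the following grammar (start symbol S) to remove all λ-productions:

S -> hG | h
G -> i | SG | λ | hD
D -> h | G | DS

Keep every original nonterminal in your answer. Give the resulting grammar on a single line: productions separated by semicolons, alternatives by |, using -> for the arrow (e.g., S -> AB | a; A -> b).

Nullable set: {D, G}.
S -> hG: G nullable, giving h | hG.
D -> DS: D nullable, giving DS | S.
D -> G: G nullable, giving G.
Drop G -> λ.
G -> SG: G nullable, giving S | SG.
G -> hD: D nullable, giving h | hD.
Unchanged (no nullable symbols): S -> h; D -> h; G -> i.

S -> h | hG; D -> G | S | h | DS; G -> S | h | i | SG | hD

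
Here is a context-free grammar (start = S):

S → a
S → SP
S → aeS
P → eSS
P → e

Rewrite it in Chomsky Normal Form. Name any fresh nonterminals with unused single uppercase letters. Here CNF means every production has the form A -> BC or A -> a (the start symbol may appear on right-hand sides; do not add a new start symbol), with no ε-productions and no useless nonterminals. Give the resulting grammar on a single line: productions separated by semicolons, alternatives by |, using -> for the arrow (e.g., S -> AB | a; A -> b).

No ε-productions.
No unit productions to eliminate.
TERM: introduce B -> a, A -> e and substitute in every rule of length ≥2.
BIN: P -> ASS becomes P -> AC, C -> SS; S -> BAS becomes S -> BD, D -> AS.

S -> a | BD | SP; A -> e; B -> a; C -> SS; D -> AS; P -> e | AC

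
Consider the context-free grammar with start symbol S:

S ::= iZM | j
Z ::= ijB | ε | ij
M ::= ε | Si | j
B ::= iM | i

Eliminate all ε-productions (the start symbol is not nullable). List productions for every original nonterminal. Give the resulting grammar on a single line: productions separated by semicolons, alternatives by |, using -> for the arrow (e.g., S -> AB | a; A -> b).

Nullable set: {M, Z}.
S -> iZM: Z, M nullable, giving i | iM | iZ | iZM.
B -> iM: M nullable, giving i | iM.
Drop M -> ε.
Drop Z -> ε.
Unchanged (no nullable symbols): S -> j; B -> i; M -> Si; M -> j; Z -> ij; Z -> ijB.

S -> i | j | iM | iZ | iZM; B -> i | iM; M -> j | Si; Z -> ij | ijB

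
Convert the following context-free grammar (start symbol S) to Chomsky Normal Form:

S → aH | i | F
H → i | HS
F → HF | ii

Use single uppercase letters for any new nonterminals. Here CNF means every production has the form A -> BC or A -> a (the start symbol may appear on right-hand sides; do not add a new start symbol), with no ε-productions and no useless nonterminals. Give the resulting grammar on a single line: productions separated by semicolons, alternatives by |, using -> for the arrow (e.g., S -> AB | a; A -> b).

S -> i | AA | BH | HF; A -> i; B -> a; F -> AA | HF; H -> i | HS

No ε-productions.
After unit-elimination: S -> i | HF | aH | ii; F -> HF | ii; H -> i | HS.
TERM: introduce B -> a, A -> i and substitute in every rule of length ≥2.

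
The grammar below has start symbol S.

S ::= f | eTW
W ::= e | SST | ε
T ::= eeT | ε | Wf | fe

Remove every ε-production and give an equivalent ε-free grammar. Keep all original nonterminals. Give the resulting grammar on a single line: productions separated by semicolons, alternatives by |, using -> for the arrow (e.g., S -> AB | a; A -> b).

Nullable set: {T, W}.
S -> eTW: T, W nullable, giving e | eT | eTW | eW.
Drop T -> ε.
T -> Wf: W nullable, giving Wf | f.
T -> eeT: T nullable, giving ee | eeT.
Drop W -> ε.
W -> SST: T nullable, giving SS | SST.
Unchanged (no nullable symbols): S -> f; T -> fe; W -> e.

S -> e | f | eT | eW | eTW; T -> f | Wf | ee | fe | eeT; W -> e | SS | SST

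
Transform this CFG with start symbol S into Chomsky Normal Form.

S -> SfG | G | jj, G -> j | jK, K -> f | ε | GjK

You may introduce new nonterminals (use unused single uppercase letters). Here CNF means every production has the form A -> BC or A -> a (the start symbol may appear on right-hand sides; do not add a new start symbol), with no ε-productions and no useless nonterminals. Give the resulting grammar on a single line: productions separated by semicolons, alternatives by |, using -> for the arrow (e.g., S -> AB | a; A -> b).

Nullable: {K}; after ε-elimination: S -> G | jj | SfG; G -> j | jK; K -> f | Gj | GjK.
After unit-elimination: S -> j | jK | jj | SfG; G -> j | jK; K -> f | Gj | GjK.
TERM: introduce B -> f, A -> j and substitute in every rule of length ≥2.
BIN: K -> GAK becomes K -> GC, C -> AK; S -> SBG becomes S -> SD, D -> BG.

S -> j | AA | AK | SD; A -> j; B -> f; C -> AK; D -> BG; G -> j | AK; K -> f | GA | GC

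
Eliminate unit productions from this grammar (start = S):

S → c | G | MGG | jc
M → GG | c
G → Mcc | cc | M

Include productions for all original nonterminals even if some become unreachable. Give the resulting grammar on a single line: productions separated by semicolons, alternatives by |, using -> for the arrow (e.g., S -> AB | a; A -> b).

Unit productions: G->M, S->G.
Unit pairs (A ⇒* B via units): (G,M), (S,G), (S,M).
S: inherits non-unit rules of {G, M, S} → GG | MGG | Mcc | c | cc | jc.
G: inherits non-unit rules of {G, M} → GG | Mcc | c | cc.
M: inherits non-unit rules of {M} → GG | c.

S -> c | GG | cc | jc | MGG | Mcc; G -> c | GG | cc | Mcc; M -> c | GG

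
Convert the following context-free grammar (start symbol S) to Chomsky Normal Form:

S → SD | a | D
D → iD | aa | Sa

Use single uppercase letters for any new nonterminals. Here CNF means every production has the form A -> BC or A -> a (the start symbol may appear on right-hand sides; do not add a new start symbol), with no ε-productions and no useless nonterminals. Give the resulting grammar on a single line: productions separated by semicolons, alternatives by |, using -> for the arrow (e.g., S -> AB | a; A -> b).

No ε-productions.
After unit-elimination: S -> a | SD | Sa | aa | iD; D -> Sa | aa | iD.
TERM: introduce A -> a, B -> i and substitute in every rule of length ≥2.

S -> a | AA | BD | SA | SD; A -> a; B -> i; D -> AA | BD | SA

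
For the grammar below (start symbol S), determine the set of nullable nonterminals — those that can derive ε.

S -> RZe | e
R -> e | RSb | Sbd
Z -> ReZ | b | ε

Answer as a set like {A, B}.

{Z}

Directly nullable (have an ε-rule): {Z}.
Not nullable: R, S — each has a terminal in every rule's right-hand side or depends on a non-nullable symbol.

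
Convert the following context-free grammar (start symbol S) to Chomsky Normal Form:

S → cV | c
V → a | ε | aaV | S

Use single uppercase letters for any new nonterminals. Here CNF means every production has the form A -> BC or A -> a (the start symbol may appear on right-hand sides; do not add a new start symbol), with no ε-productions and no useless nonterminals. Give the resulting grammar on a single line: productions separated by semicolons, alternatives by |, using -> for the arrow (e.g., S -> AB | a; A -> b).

Nullable: {V}; after ε-elimination: S -> c | cV; V -> S | a | aa | aaV.
After unit-elimination: S -> c | cV; V -> a | c | aa | cV | aaV.
TERM: introduce B -> a, A -> c and substitute in every rule of length ≥2.
BIN: V -> BBV becomes V -> BC, C -> BV.

S -> c | AV; A -> c; B -> a; C -> BV; V -> a | c | AV | BB | BC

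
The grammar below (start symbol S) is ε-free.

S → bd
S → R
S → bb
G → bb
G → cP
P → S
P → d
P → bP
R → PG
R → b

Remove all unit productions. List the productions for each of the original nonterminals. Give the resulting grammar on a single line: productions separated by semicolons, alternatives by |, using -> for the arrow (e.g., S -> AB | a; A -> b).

S -> b | PG | bb | bd; G -> bb | cP; P -> b | d | PG | bP | bb | bd; R -> b | PG

Unit productions: P->S, S->R.
Unit pairs (A ⇒* B via units): (P,R), (P,S), (S,R).
S: inherits non-unit rules of {R, S} → PG | b | bb | bd.
G: inherits non-unit rules of {G} → bb | cP.
P: inherits non-unit rules of {P, R, S} → PG | b | bP | bb | bd | d.
R: inherits non-unit rules of {R} → PG | b.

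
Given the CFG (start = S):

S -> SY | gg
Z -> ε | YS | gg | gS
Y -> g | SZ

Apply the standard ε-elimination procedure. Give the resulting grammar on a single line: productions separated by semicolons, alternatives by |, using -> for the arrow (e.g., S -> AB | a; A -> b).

S -> SY | gg; Y -> S | g | SZ; Z -> YS | gS | gg

Nullable set: {Z}.
Y -> SZ: Z nullable, giving S | SZ.
Drop Z -> ε.
Unchanged (no nullable symbols): S -> SY; S -> gg; Y -> g; Z -> YS; Z -> gS; Z -> gg.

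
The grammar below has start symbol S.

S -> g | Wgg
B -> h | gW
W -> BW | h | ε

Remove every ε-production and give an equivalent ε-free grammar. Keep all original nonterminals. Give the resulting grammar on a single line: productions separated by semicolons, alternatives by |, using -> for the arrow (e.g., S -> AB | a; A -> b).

Nullable set: {W}.
S -> Wgg: W nullable, giving Wgg | gg.
B -> gW: W nullable, giving g | gW.
Drop W -> ε.
W -> BW: W nullable, giving B | BW.
Unchanged (no nullable symbols): S -> g; B -> h; W -> h.

S -> g | gg | Wgg; B -> g | h | gW; W -> B | h | BW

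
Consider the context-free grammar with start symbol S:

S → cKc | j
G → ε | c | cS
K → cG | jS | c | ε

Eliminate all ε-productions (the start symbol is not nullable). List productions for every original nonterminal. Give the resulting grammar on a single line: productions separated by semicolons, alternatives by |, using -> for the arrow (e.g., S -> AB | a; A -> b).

Nullable set: {G, K}.
S -> cKc: K nullable, giving cKc | cc.
Drop G -> ε.
Drop K -> ε.
K -> cG: G nullable, giving c | cG.
Unchanged (no nullable symbols): S -> j; G -> c; G -> cS; K -> c; K -> jS.

S -> j | cc | cKc; G -> c | cS; K -> c | cG | jS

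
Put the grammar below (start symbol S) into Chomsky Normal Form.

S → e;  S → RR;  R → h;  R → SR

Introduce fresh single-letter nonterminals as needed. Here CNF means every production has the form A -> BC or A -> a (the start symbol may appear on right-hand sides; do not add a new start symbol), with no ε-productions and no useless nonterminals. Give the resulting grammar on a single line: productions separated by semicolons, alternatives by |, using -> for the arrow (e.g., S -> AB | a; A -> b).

S -> e | RR; R -> h | SR

No ε-productions.
No unit productions to eliminate.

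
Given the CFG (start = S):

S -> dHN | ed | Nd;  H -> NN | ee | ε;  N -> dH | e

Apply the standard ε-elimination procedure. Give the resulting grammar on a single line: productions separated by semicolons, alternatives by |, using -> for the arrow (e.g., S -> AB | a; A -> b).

S -> Nd | dN | ed | dHN; H -> NN | ee; N -> d | e | dH

Nullable set: {H}.
S -> dHN: H nullable, giving dHN | dN.
Drop H -> ε.
N -> dH: H nullable, giving d | dH.
Unchanged (no nullable symbols): S -> Nd; S -> ed; H -> NN; H -> ee; N -> e.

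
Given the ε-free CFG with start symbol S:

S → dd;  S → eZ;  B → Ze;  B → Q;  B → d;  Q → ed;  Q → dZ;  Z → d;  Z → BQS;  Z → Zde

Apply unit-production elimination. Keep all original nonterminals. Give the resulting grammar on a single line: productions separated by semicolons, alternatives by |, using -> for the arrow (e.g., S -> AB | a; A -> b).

S -> dd | eZ; B -> d | Ze | dZ | ed; Q -> dZ | ed; Z -> d | BQS | Zde

Unit productions: B->Q.
Unit pairs (A ⇒* B via units): (B,Q).
S: inherits non-unit rules of {S} → dd | eZ.
B: inherits non-unit rules of {B, Q} → Ze | d | dZ | ed.
Q: inherits non-unit rules of {Q} → dZ | ed.
Z: inherits non-unit rules of {Z} → BQS | Zde | d.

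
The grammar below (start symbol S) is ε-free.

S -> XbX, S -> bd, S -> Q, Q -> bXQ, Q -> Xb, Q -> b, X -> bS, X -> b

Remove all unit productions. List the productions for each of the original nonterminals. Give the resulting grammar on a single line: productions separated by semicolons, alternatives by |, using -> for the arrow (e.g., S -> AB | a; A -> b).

S -> b | Xb | bd | XbX | bXQ; Q -> b | Xb | bXQ; X -> b | bS

Unit productions: S->Q.
Unit pairs (A ⇒* B via units): (S,Q).
S: inherits non-unit rules of {Q, S} → Xb | XbX | b | bXQ | bd.
Q: inherits non-unit rules of {Q} → Xb | b | bXQ.
X: inherits non-unit rules of {X} → b | bS.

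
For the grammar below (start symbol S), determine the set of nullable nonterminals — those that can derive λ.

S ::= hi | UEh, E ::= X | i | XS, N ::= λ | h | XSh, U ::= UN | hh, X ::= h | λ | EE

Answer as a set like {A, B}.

Directly nullable (have an ε-rule): {N, X}.
E is nullable via E -> X (every symbol on the right is already known nullable).
Not nullable: S, U — each has a terminal in every rule's right-hand side or depends on a non-nullable symbol.

{E, N, X}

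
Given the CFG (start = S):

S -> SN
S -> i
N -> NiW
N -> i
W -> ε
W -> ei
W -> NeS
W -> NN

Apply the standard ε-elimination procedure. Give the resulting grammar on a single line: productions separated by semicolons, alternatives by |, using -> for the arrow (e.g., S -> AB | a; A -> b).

Nullable set: {W}.
N -> NiW: W nullable, giving Ni | NiW.
Drop W -> ε.
Unchanged (no nullable symbols): S -> SN; S -> i; N -> i; W -> NN; W -> NeS; W -> ei.

S -> i | SN; N -> i | Ni | NiW; W -> NN | ei | NeS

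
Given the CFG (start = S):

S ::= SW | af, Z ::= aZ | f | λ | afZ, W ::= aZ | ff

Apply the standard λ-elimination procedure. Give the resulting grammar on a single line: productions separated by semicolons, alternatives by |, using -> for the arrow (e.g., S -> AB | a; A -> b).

S -> SW | af; W -> a | aZ | ff; Z -> a | f | aZ | af | afZ

Nullable set: {Z}.
W -> aZ: Z nullable, giving a | aZ.
Drop Z -> λ.
Z -> aZ: Z nullable, giving a | aZ.
Z -> afZ: Z nullable, giving af | afZ.
Unchanged (no nullable symbols): S -> SW; S -> af; W -> ff; Z -> f.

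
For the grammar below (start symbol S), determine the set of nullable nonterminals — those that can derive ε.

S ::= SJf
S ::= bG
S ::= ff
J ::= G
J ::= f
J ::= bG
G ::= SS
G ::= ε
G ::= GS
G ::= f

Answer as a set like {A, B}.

Directly nullable (have an ε-rule): {G}.
J is nullable via J -> G (every symbol on the right is already known nullable).
Not nullable: S — each has a terminal in every rule's right-hand side or depends on a non-nullable symbol.

{G, J}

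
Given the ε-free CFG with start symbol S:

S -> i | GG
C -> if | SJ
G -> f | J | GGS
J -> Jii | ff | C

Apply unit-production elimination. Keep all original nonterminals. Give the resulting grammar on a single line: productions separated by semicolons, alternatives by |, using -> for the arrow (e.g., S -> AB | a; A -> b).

Unit productions: G->J, J->C.
Unit pairs (A ⇒* B via units): (G,C), (G,J), (J,C).
S: inherits non-unit rules of {S} → GG | i.
C: inherits non-unit rules of {C} → SJ | if.
G: inherits non-unit rules of {C, G, J} → GGS | Jii | SJ | f | ff | if.
J: inherits non-unit rules of {C, J} → Jii | SJ | ff | if.

S -> i | GG; C -> SJ | if; G -> f | SJ | ff | if | GGS | Jii; J -> SJ | ff | if | Jii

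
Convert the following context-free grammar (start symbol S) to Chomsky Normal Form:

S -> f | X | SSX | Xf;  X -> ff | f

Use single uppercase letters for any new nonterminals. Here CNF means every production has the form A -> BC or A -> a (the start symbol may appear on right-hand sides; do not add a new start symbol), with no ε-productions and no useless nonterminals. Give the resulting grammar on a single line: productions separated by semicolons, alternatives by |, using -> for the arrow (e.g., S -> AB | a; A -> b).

S -> f | AA | SB | XA; A -> f; B -> SX; X -> f | AA

No ε-productions.
After unit-elimination: S -> f | Xf | ff | SSX; X -> f | ff.
TERM: introduce A -> f and substitute in every rule of length ≥2.
BIN: S -> SSX becomes S -> SB, B -> SX.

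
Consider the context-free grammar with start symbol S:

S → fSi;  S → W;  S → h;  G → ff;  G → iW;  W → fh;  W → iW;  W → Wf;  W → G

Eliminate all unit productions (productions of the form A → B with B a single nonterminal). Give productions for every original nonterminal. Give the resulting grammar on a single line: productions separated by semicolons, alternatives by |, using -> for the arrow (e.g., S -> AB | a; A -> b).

S -> h | Wf | ff | fh | iW | fSi; G -> ff | iW; W -> Wf | ff | fh | iW

Unit productions: S->W, W->G.
Unit pairs (A ⇒* B via units): (S,G), (S,W), (W,G).
S: inherits non-unit rules of {G, S, W} → Wf | fSi | ff | fh | h | iW.
G: inherits non-unit rules of {G} → ff | iW.
W: inherits non-unit rules of {G, W} → Wf | ff | fh | iW.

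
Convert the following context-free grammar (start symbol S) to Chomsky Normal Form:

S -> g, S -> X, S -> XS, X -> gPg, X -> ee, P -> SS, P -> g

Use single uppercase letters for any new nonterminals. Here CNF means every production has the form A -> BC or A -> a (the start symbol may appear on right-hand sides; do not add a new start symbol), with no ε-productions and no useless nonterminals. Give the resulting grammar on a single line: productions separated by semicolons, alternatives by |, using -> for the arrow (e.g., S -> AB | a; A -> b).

No ε-productions.
After unit-elimination: S -> g | XS | ee | gPg; P -> g | SS; X -> ee | gPg.
TERM: introduce A -> e, B -> g and substitute in every rule of length ≥2.
BIN: S -> BPB becomes S -> BC, C -> PB; X -> BPB becomes X -> BD, D -> PB.

S -> g | AA | BC | XS; A -> e; B -> g; C -> PB; D -> PB; P -> g | SS; X -> AA | BD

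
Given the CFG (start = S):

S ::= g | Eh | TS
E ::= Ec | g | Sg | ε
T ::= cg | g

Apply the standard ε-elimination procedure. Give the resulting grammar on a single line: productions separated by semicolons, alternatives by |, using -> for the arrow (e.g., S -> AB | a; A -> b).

S -> g | h | Eh | TS; E -> c | g | Ec | Sg; T -> g | cg

Nullable set: {E}.
S -> Eh: E nullable, giving Eh | h.
Drop E -> ε.
E -> Ec: E nullable, giving Ec | c.
Unchanged (no nullable symbols): S -> TS; S -> g; E -> Sg; E -> g; T -> cg; T -> g.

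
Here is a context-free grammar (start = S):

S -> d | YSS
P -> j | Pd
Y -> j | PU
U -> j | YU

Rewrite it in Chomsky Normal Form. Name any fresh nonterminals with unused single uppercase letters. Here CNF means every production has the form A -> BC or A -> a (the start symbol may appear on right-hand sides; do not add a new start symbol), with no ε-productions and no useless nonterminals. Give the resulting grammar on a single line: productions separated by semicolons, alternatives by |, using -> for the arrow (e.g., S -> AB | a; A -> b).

No ε-productions.
No unit productions to eliminate.
TERM: introduce A -> d and substitute in every rule of length ≥2.
BIN: S -> YSS becomes S -> YB, B -> SS.

S -> d | YB; A -> d; B -> SS; P -> j | PA; U -> j | YU; Y -> j | PU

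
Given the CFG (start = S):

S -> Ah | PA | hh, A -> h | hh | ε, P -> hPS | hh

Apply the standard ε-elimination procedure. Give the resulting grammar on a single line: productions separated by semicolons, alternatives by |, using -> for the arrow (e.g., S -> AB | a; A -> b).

S -> P | h | Ah | PA | hh; A -> h | hh; P -> hh | hPS

Nullable set: {A}.
S -> Ah: A nullable, giving Ah | h.
S -> PA: A nullable, giving P | PA.
Drop A -> ε.
Unchanged (no nullable symbols): S -> hh; A -> h; A -> hh; P -> hPS; P -> hh.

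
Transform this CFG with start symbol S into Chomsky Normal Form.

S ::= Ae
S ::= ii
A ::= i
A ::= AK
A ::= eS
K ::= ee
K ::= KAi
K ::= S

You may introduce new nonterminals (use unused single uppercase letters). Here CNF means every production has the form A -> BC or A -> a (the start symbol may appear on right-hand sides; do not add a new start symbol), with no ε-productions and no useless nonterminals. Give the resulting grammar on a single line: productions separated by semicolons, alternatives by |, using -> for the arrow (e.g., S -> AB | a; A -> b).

S -> AB | CC; A -> i | AK | BS; B -> e; C -> i; D -> AC; K -> AB | BB | CC | KD

No ε-productions.
After unit-elimination: S -> Ae | ii; A -> i | AK | eS; K -> Ae | ee | ii | KAi.
TERM: introduce B -> e, C -> i and substitute in every rule of length ≥2.
BIN: K -> KAC becomes K -> KD, D -> AC.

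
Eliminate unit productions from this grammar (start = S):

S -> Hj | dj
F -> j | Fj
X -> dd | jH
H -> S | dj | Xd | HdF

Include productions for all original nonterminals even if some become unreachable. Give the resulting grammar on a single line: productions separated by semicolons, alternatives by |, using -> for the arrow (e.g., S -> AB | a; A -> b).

S -> Hj | dj; F -> j | Fj; H -> Hj | Xd | dj | HdF; X -> dd | jH

Unit productions: H->S.
Unit pairs (A ⇒* B via units): (H,S).
S: inherits non-unit rules of {S} → Hj | dj.
F: inherits non-unit rules of {F} → Fj | j.
H: inherits non-unit rules of {H, S} → HdF | Hj | Xd | dj.
X: inherits non-unit rules of {X} → dd | jH.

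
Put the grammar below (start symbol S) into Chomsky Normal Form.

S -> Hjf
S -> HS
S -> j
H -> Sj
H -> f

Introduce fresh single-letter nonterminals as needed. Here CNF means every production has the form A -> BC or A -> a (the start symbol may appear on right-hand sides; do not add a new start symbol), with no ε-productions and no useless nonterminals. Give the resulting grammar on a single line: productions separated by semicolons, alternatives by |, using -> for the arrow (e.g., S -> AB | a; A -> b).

S -> j | HC | HS; A -> j; B -> f; C -> AB; H -> f | SA

No ε-productions.
No unit productions to eliminate.
TERM: introduce B -> f, A -> j and substitute in every rule of length ≥2.
BIN: S -> HAB becomes S -> HC, C -> AB.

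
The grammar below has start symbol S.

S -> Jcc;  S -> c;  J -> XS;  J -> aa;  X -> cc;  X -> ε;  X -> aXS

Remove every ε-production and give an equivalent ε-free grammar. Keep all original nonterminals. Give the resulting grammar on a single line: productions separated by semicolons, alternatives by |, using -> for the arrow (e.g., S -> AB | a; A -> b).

S -> c | Jcc; J -> S | XS | aa; X -> aS | cc | aXS

Nullable set: {X}.
J -> XS: X nullable, giving S | XS.
Drop X -> ε.
X -> aXS: X nullable, giving aS | aXS.
Unchanged (no nullable symbols): S -> Jcc; S -> c; J -> aa; X -> cc.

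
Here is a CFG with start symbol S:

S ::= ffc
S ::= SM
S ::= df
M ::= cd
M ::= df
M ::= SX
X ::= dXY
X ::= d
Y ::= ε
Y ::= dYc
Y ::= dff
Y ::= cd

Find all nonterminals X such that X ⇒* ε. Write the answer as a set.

{Y}

Directly nullable (have an ε-rule): {Y}.
Not nullable: M, S, X — each has a terminal in every rule's right-hand side or depends on a non-nullable symbol.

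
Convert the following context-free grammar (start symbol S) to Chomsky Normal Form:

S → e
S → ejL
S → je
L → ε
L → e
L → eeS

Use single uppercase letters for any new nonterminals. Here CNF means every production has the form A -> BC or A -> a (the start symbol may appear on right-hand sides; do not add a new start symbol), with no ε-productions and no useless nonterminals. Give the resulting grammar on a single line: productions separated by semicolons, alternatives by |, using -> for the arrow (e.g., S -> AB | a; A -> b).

Nullable: {L}; after ε-elimination: S -> e | ej | je | ejL; L -> e | eeS.
No unit productions to eliminate.
TERM: introduce A -> e, B -> j and substitute in every rule of length ≥2.
BIN: L -> AAS becomes L -> AC, C -> AS; S -> ABL becomes S -> AD, D -> BL.

S -> e | AB | AD | BA; A -> e; B -> j; C -> AS; D -> BL; L -> e | AC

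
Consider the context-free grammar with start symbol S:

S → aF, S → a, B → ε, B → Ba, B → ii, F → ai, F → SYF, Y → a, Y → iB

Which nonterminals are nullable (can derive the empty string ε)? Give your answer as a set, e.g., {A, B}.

{B}

Directly nullable (have an ε-rule): {B}.
Not nullable: F, S, Y — each has a terminal in every rule's right-hand side or depends on a non-nullable symbol.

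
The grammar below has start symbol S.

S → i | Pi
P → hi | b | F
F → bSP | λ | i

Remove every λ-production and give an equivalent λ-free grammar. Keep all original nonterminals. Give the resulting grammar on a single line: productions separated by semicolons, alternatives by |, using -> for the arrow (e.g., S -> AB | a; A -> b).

S -> i | Pi; F -> i | bS | bSP; P -> F | b | hi

Nullable set: {F, P}.
S -> Pi: P nullable, giving Pi | i.
Drop F -> λ.
F -> bSP: P nullable, giving bS | bSP.
P -> F: F nullable, giving F.
Unchanged (no nullable symbols): S -> i; F -> i; P -> b; P -> hi.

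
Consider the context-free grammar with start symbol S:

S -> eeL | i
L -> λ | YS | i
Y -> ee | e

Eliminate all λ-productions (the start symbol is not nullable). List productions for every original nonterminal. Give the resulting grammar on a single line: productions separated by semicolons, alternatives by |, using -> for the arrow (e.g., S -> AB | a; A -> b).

S -> i | ee | eeL; L -> i | YS; Y -> e | ee

Nullable set: {L}.
S -> eeL: L nullable, giving ee | eeL.
Drop L -> λ.
Unchanged (no nullable symbols): S -> i; L -> YS; L -> i; Y -> e; Y -> ee.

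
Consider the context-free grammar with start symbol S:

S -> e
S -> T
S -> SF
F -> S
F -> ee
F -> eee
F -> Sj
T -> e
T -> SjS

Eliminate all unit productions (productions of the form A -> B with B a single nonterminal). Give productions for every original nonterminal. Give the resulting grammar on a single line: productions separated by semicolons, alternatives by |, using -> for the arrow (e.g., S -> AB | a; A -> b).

S -> e | SF | SjS; F -> e | SF | Sj | ee | SjS | eee; T -> e | SjS

Unit productions: F->S, S->T.
Unit pairs (A ⇒* B via units): (F,S), (F,T), (S,T).
S: inherits non-unit rules of {S, T} → SF | SjS | e.
F: inherits non-unit rules of {F, S, T} → SF | Sj | SjS | e | ee | eee.
T: inherits non-unit rules of {T} → SjS | e.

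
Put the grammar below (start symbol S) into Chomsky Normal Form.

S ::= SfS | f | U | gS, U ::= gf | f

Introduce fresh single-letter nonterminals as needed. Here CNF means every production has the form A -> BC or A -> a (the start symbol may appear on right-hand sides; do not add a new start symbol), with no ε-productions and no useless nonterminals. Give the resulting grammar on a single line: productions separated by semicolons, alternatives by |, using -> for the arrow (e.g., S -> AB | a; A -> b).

No ε-productions.
After unit-elimination: S -> f | gS | gf | SfS; U -> f | gf.
TERM: introduce A -> f, B -> g and substitute in every rule of length ≥2.
BIN: S -> SAS becomes S -> SC, C -> AS.
Drop unreachable/unproductive: U.

S -> f | BA | BS | SC; A -> f; B -> g; C -> AS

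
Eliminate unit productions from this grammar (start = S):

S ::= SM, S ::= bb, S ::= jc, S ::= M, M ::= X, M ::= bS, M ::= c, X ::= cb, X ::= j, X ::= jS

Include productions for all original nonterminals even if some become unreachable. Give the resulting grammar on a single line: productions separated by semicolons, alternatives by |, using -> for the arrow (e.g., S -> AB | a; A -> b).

S -> c | j | SM | bS | bb | cb | jS | jc; M -> c | j | bS | cb | jS; X -> j | cb | jS

Unit productions: M->X, S->M.
Unit pairs (A ⇒* B via units): (M,X), (S,M), (S,X).
S: inherits non-unit rules of {M, S, X} → SM | bS | bb | c | cb | j | jS | jc.
M: inherits non-unit rules of {M, X} → bS | c | cb | j | jS.
X: inherits non-unit rules of {X} → cb | j | jS.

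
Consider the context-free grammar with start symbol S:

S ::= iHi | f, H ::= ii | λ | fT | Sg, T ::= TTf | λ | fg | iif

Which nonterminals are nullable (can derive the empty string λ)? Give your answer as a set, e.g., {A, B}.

{H, T}

Directly nullable (have an ε-rule): {H, T}.
Not nullable: S — each has a terminal in every rule's right-hand side or depends on a non-nullable symbol.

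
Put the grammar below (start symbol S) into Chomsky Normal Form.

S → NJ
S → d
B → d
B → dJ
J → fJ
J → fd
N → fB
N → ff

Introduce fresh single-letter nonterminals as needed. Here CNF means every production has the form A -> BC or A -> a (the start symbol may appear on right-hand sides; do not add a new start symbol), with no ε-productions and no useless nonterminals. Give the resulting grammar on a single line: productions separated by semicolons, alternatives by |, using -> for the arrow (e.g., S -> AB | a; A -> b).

S -> d | NJ; A -> d; B -> d | AJ; C -> f; J -> CA | CJ; N -> CB | CC

No ε-productions.
No unit productions to eliminate.
TERM: introduce A -> d, C -> f and substitute in every rule of length ≥2.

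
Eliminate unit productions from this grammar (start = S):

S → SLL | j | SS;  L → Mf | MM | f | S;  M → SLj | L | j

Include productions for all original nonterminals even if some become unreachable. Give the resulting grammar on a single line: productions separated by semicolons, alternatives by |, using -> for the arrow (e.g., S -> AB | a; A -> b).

S -> j | SS | SLL; L -> f | j | MM | Mf | SS | SLL; M -> f | j | MM | Mf | SS | SLL | SLj

Unit productions: L->S, M->L.
Unit pairs (A ⇒* B via units): (L,S), (M,L), (M,S).
S: inherits non-unit rules of {S} → SLL | SS | j.
L: inherits non-unit rules of {L, S} → MM | Mf | SLL | SS | f | j.
M: inherits non-unit rules of {L, M, S} → MM | Mf | SLL | SLj | SS | f | j.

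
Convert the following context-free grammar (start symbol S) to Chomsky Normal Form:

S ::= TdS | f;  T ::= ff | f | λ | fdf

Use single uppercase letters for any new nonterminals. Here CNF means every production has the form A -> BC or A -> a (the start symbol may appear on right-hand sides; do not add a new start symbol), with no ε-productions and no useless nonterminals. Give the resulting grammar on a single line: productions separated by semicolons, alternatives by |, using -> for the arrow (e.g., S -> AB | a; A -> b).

S -> f | AS | TC; A -> d; B -> f; C -> AS; D -> AB; T -> f | BB | BD

Nullable: {T}; after ε-elimination: S -> f | dS | TdS; T -> f | ff | fdf.
No unit productions to eliminate.
TERM: introduce A -> d, B -> f and substitute in every rule of length ≥2.
BIN: S -> TAS becomes S -> TC, C -> AS; T -> BAB becomes T -> BD, D -> AB.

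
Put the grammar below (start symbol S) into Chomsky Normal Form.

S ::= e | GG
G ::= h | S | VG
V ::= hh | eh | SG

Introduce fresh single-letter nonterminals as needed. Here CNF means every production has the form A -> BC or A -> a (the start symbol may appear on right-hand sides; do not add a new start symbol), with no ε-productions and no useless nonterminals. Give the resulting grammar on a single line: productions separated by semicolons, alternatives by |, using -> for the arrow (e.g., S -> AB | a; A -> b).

S -> e | GG; A -> e; B -> h; G -> e | h | GG | VG; V -> AB | BB | SG

No ε-productions.
After unit-elimination: S -> e | GG; G -> e | h | GG | VG; V -> SG | eh | hh.
TERM: introduce A -> e, B -> h and substitute in every rule of length ≥2.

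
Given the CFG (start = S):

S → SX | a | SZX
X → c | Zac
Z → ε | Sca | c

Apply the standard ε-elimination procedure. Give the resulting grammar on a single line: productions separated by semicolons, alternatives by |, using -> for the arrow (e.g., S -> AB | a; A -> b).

S -> a | SX | SZX; X -> c | ac | Zac; Z -> c | Sca

Nullable set: {Z}.
S -> SZX: Z nullable, giving SX | SZX.
X -> Zac: Z nullable, giving Zac | ac.
Drop Z -> ε.
Unchanged (no nullable symbols): S -> SX; S -> a; X -> c; Z -> Sca; Z -> c.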